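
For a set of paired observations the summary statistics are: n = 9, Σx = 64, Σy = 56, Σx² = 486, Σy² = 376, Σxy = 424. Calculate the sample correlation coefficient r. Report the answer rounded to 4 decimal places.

S_xy = nΣxy − ΣxΣy = 9·424 − 64·56 = 3816 − 3584 = 232
S_xx = nΣx² − (Σx)² = 9·486 − 64² = 4374 − 4096 = 278
S_yy = nΣy² − (Σy)² = 9·376 − 56² = 3384 − 3136 = 248
r = S_xy / √(S_xx·S_yy) = 232 / √(278·248) = 232 / √68944 = 232 / 262.5719 = 0.8836

0.8836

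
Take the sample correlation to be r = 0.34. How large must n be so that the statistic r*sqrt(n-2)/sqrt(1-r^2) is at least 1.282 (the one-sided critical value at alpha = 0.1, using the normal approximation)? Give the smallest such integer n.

Need r·√(n−2)/√(1−r²) ≥ 1.282
√(n−2) ≥ 1.282·√(1−0.1156) / 0.34 = 1.282·0.940425 / 0.34 = 3.5460
n−2 ≥ 12.5741  ⇒  n ≥ 14.5741
Smallest integer n = 15

15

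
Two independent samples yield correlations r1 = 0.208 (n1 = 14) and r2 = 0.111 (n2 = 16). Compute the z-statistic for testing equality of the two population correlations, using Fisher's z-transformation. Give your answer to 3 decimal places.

0.243

Fisher z-transforms: z1 = atanh(0.208) = 0.211080, z2 = atanh(0.111) = 0.111459; difference d = 0.099621
Var(d) = 1/11 + 1/13 = 0.0909091 + 0.0769231 = 0.1678322
z = d/√Var(d) = 0.099621 / √0.1678322 = 0.099621 / 0.409673 = 0.243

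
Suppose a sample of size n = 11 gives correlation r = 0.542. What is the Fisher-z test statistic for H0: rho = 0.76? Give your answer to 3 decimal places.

z_r = atanh(0.542) = 0.606983,  z_0 = atanh(0.76) = 0.996215
SE = 1/√(n−3) = 1/√8 = 0.353553
z = (z_r − z_0)/SE = (0.606983 − 0.996215) / 0.353553 = -0.389232 / 0.353553 = -1.101

-1.101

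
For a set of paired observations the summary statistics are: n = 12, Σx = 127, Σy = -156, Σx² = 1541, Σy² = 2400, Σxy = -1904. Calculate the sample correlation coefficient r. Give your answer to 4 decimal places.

-0.9348

Numerator: nΣxy − (Σx)(Σy) = 12·(-1904) − (127)(-156) = -3036
Denominator: √[(nΣx²−(Σx)²)(nΣy²−(Σy)²)]
  nΣx²−(Σx)² = 12·1541 − 16129 = 2363;  nΣy²−(Σy)² = 12·2400 − 24336 = 4464
  √(2363·4464) = √10548432 = 3247.8350
r = -3036 / 3247.8350 = -0.9348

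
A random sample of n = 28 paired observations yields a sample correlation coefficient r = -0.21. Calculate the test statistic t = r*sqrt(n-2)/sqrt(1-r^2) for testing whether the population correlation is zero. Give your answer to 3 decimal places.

-1.095

t = r·√(n−2) / √(1−r²) with r = -0.21, n = 28
  = -0.21·√26 / √(1 − 0.0441)
  = -0.21·5.099020 / 0.977701
  = -1.070794 / 0.977701 = -1.095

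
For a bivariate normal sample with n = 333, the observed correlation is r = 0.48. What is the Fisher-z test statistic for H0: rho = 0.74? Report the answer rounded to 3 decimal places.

-7.766

Fisher z: atanh(0.48) = 0.522984, atanh(0.74) = 0.950479
z = (z_r − z_0)·√(n−3) = (0.522984 − 0.950479)·√330 = -0.427495 · 18.165902 = -7.766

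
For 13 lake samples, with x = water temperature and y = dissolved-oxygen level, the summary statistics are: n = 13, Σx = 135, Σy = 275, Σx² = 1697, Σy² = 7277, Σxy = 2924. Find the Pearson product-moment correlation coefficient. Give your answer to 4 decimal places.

S_xy = nΣxy − ΣxΣy = 13·2924 − 135·275 = 38012 − 37125 = 887
S_xx = nΣx² − (Σx)² = 13·1697 − 135² = 22061 − 18225 = 3836
S_yy = nΣy² − (Σy)² = 13·7277 − 275² = 94601 − 75625 = 18976
r = S_xy / √(S_xx·S_yy) = 887 / √(3836·18976) = 887 / √72791936 = 887 / 8531.8190 = 0.1040

0.1040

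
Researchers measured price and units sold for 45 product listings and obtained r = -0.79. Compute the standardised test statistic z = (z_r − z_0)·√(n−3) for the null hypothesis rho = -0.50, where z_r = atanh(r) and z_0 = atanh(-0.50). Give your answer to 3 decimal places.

Fisher z: atanh(-0.79) = -1.071432, atanh(-0.50) = -0.549306
z = (z_r − z_0)·√(n−3) = (-1.071432 − (-0.549306))·√42 = -0.522126 · 6.480741 = -3.384

-3.384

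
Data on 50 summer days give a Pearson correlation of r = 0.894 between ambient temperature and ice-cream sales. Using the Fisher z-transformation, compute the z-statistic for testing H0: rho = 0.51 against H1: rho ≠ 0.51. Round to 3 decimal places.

6.025

z_r = atanh(0.894) = 1.441504,  z_0 = atanh(0.51) = 0.562730
SE = 1/√(n−3) = 1/√47 = 0.145865
z = (z_r − z_0)/SE = (1.441504 − 0.562730) / 0.145865 = 0.878774 / 0.145865 = 6.025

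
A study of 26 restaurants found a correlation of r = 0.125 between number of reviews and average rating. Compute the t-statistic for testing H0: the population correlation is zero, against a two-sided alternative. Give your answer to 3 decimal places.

1 − r² = 1 − 0.015625 = 0.984375;  √(1−r²) = 0.992157
√(n−2) = √24 = 4.898979
t = r·√(n−2)/√(1−r²) = 0.125 · 4.898979 / 0.992157 = 0.617

0.617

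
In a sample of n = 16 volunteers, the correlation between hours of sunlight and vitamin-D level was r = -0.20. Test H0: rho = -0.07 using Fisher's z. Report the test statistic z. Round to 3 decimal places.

z_r = atanh(-0.20) = -0.202733,  z_0 = atanh(-0.07) = -0.070115
SE = 1/√(n−3) = 1/√13 = 0.277350
z = (z_r − z_0)/SE = (-0.202733 − (-0.070115)) / 0.277350 = -0.132618 / 0.277350 = -0.478

-0.478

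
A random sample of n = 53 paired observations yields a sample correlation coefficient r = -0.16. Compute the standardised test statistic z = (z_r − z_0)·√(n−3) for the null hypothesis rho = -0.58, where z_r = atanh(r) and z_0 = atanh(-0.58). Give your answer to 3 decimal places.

z_r = atanh(-0.16) = -0.161387,  z_0 = atanh(-0.58) = -0.662463
SE = 1/√(n−3) = 1/√50 = 0.141421
z = (z_r − z_0)/SE = (-0.161387 − (-0.662463)) / 0.141421 = 0.501076 / 0.141421 = 3.543

3.543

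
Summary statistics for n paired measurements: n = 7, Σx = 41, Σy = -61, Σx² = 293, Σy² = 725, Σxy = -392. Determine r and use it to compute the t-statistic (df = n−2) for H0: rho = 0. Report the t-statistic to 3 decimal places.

-0.817

S_xy = nΣxy − ΣxΣy = 7·(-392) − 41·(-61) = -2744 − (-2501) = -243
S_xx = nΣx² − (Σx)² = 7·293 − 41² = 2051 − 1681 = 370
S_yy = nΣy² − (Σy)² = 7·725 − (-61)² = 5075 − 3721 = 1354
r = S_xy / √(S_xx·S_yy) = -243 / √(370·1354) = -243 / √500980 = -243 / 707.7994 = -0.3433
t = r·√(n−2)/√(1−r²) = -0.3433·√5 / √(1−0.117855) = -0.767642 / 0.939226 = -0.817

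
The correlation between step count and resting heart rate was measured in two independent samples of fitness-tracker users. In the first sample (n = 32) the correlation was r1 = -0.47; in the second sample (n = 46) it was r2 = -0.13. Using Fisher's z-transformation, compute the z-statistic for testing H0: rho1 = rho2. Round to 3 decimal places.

-1.579

Fisher z-transforms: z1 = atanh(-0.47) = -0.510070, z2 = atanh(-0.13) = -0.130740; difference d = -0.379330
Var(d) = 1/29 + 1/43 = 0.0344828 + 0.0232558 = 0.0577386
z = d/√Var(d) = -0.379330 / √0.0577386 = -0.379330 / 0.240289 = -1.579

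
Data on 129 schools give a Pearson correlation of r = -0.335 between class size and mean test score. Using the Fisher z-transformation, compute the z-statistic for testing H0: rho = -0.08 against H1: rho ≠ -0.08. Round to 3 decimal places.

z_r = atanh(-0.335) = -0.348450,  z_0 = atanh(-0.08) = -0.080171
SE = 1/√(n−3) = 1/√126 = 0.089087
z = (z_r − z_0)/SE = (-0.348450 − (-0.080171)) / 0.089087 = -0.268279 / 0.089087 = -3.011

-3.011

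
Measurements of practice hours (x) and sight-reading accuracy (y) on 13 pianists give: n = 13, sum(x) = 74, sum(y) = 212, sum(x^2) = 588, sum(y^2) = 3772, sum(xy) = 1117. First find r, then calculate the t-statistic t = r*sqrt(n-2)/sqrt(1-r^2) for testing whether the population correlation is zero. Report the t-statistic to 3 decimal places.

Numerator: nΣxy − (Σx)(Σy) = 13·1117 − (74)(212) = -1167
Denominator: √[(nΣx²−(Σx)²)(nΣy²−(Σy)²)]
  nΣx²−(Σx)² = 13·588 − 5476 = 2168;  nΣy²−(Σy)² = 13·3772 − 44944 = 4092
  √(2168·4092) = √8871456 = 2978.4990
r = -1167 / 2978.4990 = -0.3918
t = r·√(n−2)/√(1−r²) = -0.3918·√11 / √(1−0.153507) = -1.299454 / 0.920051 = -1.412

-1.412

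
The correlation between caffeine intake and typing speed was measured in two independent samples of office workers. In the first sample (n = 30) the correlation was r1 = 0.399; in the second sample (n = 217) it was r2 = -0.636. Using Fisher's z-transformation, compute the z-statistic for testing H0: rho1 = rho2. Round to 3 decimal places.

5.748

z1 = atanh(0.399) = 0.422459,  z2 = atanh(-0.636) = -0.751428
SE = √(1/(n1−3) + 1/(n2−3)) = √(1/27 + 1/214) = √(0.0370370 + 0.0046729) = √0.0417099 = 0.204230
z = (z1 − z2)/SE = (0.422459 − (-0.751428)) / 0.204230 = 1.173887 / 0.204230 = 5.748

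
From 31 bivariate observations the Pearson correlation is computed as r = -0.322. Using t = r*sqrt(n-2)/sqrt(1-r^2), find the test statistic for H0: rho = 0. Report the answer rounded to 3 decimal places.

-1.832

1 − r² = 1 − 0.103684 = 0.896316;  √(1−r²) = 0.946740
√(n−2) = √29 = 5.385165
t = r·√(n−2)/√(1−r²) = -0.322 · 5.385165 / 0.946740 = -1.832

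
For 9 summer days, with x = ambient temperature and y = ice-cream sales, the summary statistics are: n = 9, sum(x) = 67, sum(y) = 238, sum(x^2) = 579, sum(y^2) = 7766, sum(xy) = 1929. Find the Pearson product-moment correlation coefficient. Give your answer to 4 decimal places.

0.4575

Numerator: nΣxy − (Σx)(Σy) = 9·1929 − (67)(238) = 1415
Denominator: √[(nΣx²−(Σx)²)(nΣy²−(Σy)²)]
  nΣx²−(Σx)² = 9·579 − 4489 = 722;  nΣy²−(Σy)² = 9·7766 − 56644 = 13250
  √(722·13250) = √9566500 = 3092.9759
r = 1415 / 3092.9759 = 0.4575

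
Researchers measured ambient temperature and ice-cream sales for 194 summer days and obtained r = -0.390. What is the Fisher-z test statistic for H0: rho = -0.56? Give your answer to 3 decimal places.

Fisher z: atanh(-0.390) = -0.411800, atanh(-0.56) = -0.632833
z = (z_r − z_0)·√(n−3) = (-0.411800 − (-0.632833))·√191 = 0.221033 · 13.820275 = 3.055

3.055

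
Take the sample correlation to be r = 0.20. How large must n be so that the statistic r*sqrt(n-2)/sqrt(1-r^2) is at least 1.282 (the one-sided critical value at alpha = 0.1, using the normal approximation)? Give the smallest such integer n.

r√(n−2)/√(1−r²) ≥ 1.282  ⇔  n−2 ≥ (1.282)²·(1−r²)/r²
(1−r²)/r² = (1−0.0400)/0.0400 = 24.0000
n ≥ 2 + 1.643524·24.0000 = 2 + 39.4446 = 41.4446
⌈41.4446⌉ = 42

42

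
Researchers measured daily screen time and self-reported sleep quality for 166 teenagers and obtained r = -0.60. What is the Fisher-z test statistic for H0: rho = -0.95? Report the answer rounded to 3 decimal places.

14.537

Fisher z: atanh(-0.60) = -0.693147, atanh(-0.95) = -1.831781
z = (z_r − z_0)·√(n−3) = (-0.693147 − (-1.831781))·√163 = 1.138634 · 12.767145 = 14.537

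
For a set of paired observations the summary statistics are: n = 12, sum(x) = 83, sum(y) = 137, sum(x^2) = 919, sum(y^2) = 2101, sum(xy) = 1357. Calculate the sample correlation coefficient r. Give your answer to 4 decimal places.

S_xy = nΣxy − ΣxΣy = 12·1357 − 83·137 = 16284 − 11371 = 4913
S_xx = nΣx² − (Σx)² = 12·919 − 83² = 11028 − 6889 = 4139
S_yy = nΣy² − (Σy)² = 12·2101 − 137² = 25212 − 18769 = 6443
r = S_xy / √(S_xx·S_yy) = 4913 / √(4139·6443) = 4913 / √26667577 = 4913 / 5164.0659 = 0.9514

0.9514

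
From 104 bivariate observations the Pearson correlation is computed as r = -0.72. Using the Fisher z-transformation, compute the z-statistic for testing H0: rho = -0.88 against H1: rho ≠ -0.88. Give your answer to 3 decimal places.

z_r = atanh(-0.72) = -0.907645,  z_0 = atanh(-0.88) = -1.375768
SE = 1/√(n−3) = 1/√101 = 0.099504
z = (z_r − z_0)/SE = (-0.907645 − (-1.375768)) / 0.099504 = 0.468123 / 0.099504 = 4.705

4.705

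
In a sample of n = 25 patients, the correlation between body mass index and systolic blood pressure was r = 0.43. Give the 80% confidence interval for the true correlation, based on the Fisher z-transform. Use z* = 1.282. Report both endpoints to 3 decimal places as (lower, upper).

z_r = atanh(0.43) = 0.459897;  SE = 1/√(n−3) = 1/√22 = 0.213201
z-limits: 0.459897 ± 1.282·0.213201 = 0.459897 ± 0.273324 = [0.186573, 0.733221]
ρ-limits: (tanh 0.186573, tanh 0.733221) = (0.184, 0.625)

(0.184, 0.625)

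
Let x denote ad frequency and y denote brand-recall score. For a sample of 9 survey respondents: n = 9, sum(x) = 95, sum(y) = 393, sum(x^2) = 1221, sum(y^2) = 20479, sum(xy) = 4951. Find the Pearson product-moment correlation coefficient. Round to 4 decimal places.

Numerator: nΣxy − (Σx)(Σy) = 9·4951 − (95)(393) = 7224
Denominator: √[(nΣx²−(Σx)²)(nΣy²−(Σy)²)]
  nΣx²−(Σx)² = 9·1221 − 9025 = 1964;  nΣy²−(Σy)² = 9·20479 − 154449 = 29862
  √(1964·29862) = √58648968 = 7658.2614
r = 7224 / 7658.2614 = 0.9433

0.9433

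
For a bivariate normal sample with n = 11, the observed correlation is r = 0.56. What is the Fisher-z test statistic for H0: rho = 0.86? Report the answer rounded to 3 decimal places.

-1.868

z_r = atanh(0.56) = 0.632833,  z_0 = atanh(0.86) = 1.293345
SE = 1/√(n−3) = 1/√8 = 0.353553
z = (z_r − z_0)/SE = (0.632833 − 1.293345) / 0.353553 = -0.660512 / 0.353553 = -1.868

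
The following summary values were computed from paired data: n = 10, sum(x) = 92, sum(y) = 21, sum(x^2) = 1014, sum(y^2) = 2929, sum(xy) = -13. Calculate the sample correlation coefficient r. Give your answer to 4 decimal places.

-0.2965

S_xy = nΣxy − ΣxΣy = 10·(-13) − 92·21 = -130 − 1932 = -2062
S_xx = nΣx² − (Σx)² = 10·1014 − 92² = 10140 − 8464 = 1676
S_yy = nΣy² − (Σy)² = 10·2929 − 21² = 29290 − 441 = 28849
r = S_xy / √(S_xx·S_yy) = -2062 / √(1676·28849) = -2062 / √48350924 = -2062 / 6953.4829 = -0.2965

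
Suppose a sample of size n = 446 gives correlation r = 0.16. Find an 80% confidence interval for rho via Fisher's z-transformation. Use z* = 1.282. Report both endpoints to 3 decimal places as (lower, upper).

z_r = atanh(0.16) = 0.161387;  SE = 1/√(n−3) = 1/√443 = 0.047511
z-limits: 0.161387 ± 1.282·0.047511 = 0.161387 ± 0.060909 = [0.100478, 0.222296]
ρ-limits: (tanh 0.100478, tanh 0.222296) = (0.100, 0.219)

(0.100, 0.219)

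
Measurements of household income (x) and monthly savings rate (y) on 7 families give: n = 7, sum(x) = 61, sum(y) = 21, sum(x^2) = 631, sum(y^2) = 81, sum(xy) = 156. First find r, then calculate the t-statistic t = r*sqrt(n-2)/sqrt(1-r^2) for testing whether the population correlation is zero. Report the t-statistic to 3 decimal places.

-1.854

Numerator: nΣxy − (Σx)(Σy) = 7·156 − (61)(21) = -189
Denominator: √[(nΣx²−(Σx)²)(nΣy²−(Σy)²)]
  nΣx²−(Σx)² = 7·631 − 3721 = 696;  nΣy²−(Σy)² = 7·81 − 441 = 126
  √(696·126) = √87696 = 296.1351
r = -189 / 296.1351 = -0.6382
t = r·√(n−2)/√(1−r²) = -0.6382·√5 / √(1−0.407299) = -1.427059 / 0.769871 = -1.854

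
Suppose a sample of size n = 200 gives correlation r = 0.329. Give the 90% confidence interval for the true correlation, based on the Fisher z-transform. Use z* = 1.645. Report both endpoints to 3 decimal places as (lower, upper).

(0.221, 0.429)

z_r = atanh(0.329) = 0.341706;  SE = 1/√(n−3) = 1/√197 = 0.071247
z-limits: 0.341706 ± 1.645·0.071247 = 0.341706 ± 0.117201 = [0.224505, 0.458907]
ρ-limits: (tanh 0.224505, tanh 0.458907) = (0.221, 0.429)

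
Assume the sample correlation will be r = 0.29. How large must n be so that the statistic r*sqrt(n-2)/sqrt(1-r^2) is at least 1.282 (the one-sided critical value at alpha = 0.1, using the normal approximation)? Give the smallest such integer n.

r√(n−2)/√(1−r²) ≥ 1.282  ⇔  n−2 ≥ (1.282)²·(1−r²)/r²
(1−r²)/r² = (1−0.0841)/0.0841 = 10.8906
n ≥ 2 + 1.643524·10.8906 = 2 + 17.8990 = 19.8990
⌈19.8990⌉ = 20

20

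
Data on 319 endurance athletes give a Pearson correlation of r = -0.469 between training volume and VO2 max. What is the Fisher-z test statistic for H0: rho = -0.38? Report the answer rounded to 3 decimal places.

-1.933

z_r = atanh(-0.469) = -0.508788,  z_0 = atanh(-0.38) = -0.400060
SE = 1/√(n−3) = 1/√316 = 0.056254
z = (z_r − z_0)/SE = (-0.508788 − (-0.400060)) / 0.056254 = -0.108728 / 0.056254 = -1.933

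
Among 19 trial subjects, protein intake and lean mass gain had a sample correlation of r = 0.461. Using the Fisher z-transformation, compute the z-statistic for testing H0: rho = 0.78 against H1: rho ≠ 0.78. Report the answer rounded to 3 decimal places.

Fisher z: atanh(0.461) = 0.498580, atanh(0.78) = 1.045371
z = (z_r − z_0)·√(n−3) = (0.498580 − 1.045371)·√16 = -0.546791 · 4.000000 = -2.187

-2.187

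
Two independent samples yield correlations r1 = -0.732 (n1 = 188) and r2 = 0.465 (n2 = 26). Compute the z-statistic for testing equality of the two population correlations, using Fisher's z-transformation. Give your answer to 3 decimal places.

Fisher z-transforms: z1 = atanh(-0.732) = -0.933023, z2 = atanh(0.465) = 0.503672; difference d = -1.436695
Var(d) = 1/185 + 1/23 = 0.0054054 + 0.0434783 = 0.0488837
z = d/√Var(d) = -1.436695 / √0.0488837 = -1.436695 / 0.221097 = -6.498

-6.498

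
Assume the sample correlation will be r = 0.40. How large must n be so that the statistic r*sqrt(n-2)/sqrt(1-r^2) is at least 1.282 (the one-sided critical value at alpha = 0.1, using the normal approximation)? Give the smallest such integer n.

11

Need r·√(n−2)/√(1−r²) ≥ 1.282
√(n−2) ≥ 1.282·√(1−0.1600) / 0.40 = 1.282·0.916515 / 0.40 = 2.9374
n−2 ≥ 8.6283  ⇒  n ≥ 10.6283
Smallest integer n = 11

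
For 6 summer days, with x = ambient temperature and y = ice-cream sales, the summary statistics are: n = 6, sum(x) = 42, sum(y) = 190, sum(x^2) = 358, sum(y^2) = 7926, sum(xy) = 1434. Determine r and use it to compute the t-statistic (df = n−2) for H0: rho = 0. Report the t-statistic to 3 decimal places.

0.623

S_xy = nΣxy − ΣxΣy = 6·1434 − 42·190 = 8604 − 7980 = 624
S_xx = nΣx² − (Σx)² = 6·358 − 42² = 2148 − 1764 = 384
S_yy = nΣy² − (Σy)² = 6·7926 − 190² = 47556 − 36100 = 11456
r = S_xy / √(S_xx·S_yy) = 624 / √(384·11456) = 624 / √4399104 = 624 / 2097.4041 = 0.2975
t = r·√(n−2)/√(1−r²) = 0.2975·√4 / √(1−0.088506) = 0.595000 / 0.954722 = 0.623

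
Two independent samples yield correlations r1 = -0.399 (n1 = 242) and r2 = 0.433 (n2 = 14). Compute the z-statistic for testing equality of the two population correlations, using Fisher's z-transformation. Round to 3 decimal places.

-2.873

Fisher z-transforms: z1 = atanh(-0.399) = -0.422459, z2 = atanh(0.433) = 0.463583; difference d = -0.886042
Var(d) = 1/239 + 1/11 = 0.0041841 + 0.0909091 = 0.0950932
z = d/√Var(d) = -0.886042 / √0.0950932 = -0.886042 / 0.308372 = -2.873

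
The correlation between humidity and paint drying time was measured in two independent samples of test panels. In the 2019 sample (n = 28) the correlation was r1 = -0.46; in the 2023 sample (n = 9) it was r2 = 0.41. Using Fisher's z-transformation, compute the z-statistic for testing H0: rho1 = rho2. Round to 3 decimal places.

z1 = atanh(-0.46) = -0.497311,  z2 = atanh(0.41) = 0.435611
SE = √(1/(n1−3) + 1/(n2−3)) = √(1/25 + 1/6) = √(0.0400000 + 0.1666667) = √0.2066667 = 0.454606
z = (z1 − z2)/SE = (-0.497311 − 0.435611) / 0.454606 = -0.932922 / 0.454606 = -2.052

-2.052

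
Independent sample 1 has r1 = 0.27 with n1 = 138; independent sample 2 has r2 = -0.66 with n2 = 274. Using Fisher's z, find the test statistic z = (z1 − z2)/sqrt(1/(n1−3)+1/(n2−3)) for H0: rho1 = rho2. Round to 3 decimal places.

10.154

z1 = atanh(0.27) = 0.276864,  z2 = atanh(-0.66) = -0.792814
SE = √(1/(n1−3) + 1/(n2−3)) = √(1/135 + 1/271) = √(0.0074074 + 0.0036900) = √0.0110974 = 0.105344
z = (z1 − z2)/SE = (0.276864 − (-0.792814)) / 0.105344 = 1.069678 / 0.105344 = 10.154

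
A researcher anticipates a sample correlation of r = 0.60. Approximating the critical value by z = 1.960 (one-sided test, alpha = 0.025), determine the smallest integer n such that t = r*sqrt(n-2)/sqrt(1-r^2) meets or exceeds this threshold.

r√(n−2)/√(1−r²) ≥ 1.960  ⇔  n−2 ≥ (1.960)²·(1−r²)/r²
(1−r²)/r² = (1−0.3600)/0.3600 = 1.7778
n ≥ 2 + 3.8416·1.7778 = 2 + 6.8296 = 8.8296
⌈8.8296⌉ = 9

9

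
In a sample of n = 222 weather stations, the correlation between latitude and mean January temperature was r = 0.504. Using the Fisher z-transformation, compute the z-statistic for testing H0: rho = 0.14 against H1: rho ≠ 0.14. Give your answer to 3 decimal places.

6.123

Fisher z: atanh(0.504) = 0.554654, atanh(0.14) = 0.140926
z = (z_r − z_0)·√(n−3) = (0.554654 − 0.140926)·√219 = 0.413728 · 14.798649 = 6.123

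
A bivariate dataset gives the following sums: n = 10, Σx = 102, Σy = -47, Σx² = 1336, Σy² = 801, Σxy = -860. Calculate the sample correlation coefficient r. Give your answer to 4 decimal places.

-0.9191

Numerator: nΣxy − (Σx)(Σy) = 10·(-860) − (102)(-47) = -3806
Denominator: √[(nΣx²−(Σx)²)(nΣy²−(Σy)²)]
  nΣx²−(Σx)² = 10·1336 − 10404 = 2956;  nΣy²−(Σy)² = 10·801 − 2209 = 5801
  √(2956·5801) = √17147756 = 4140.9849
r = -3806 / 4140.9849 = -0.9191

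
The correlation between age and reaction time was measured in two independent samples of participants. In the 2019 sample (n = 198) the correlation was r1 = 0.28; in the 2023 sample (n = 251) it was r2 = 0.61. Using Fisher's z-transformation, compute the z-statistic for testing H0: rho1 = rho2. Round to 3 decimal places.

Fisher z-transforms: z1 = atanh(0.28) = 0.287682, z2 = atanh(0.61) = 0.708921; difference d = -0.421239
Var(d) = 1/195 + 1/248 = 0.0051282 + 0.0040323 = 0.0091605
z = d/√Var(d) = -0.421239 / √0.0091605 = -0.421239 / 0.095711 = -4.401

-4.401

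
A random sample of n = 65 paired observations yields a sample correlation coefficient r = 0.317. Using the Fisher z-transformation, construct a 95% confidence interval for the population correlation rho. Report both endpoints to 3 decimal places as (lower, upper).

Fisher z: z_r = atanh(r) = ½·ln((1+0.317)/(1−0.317)) = 0.328308
SE(z) = 1/√(n−3) = 1/√62 = 0.127000
95% ⇒ z* = 1.960; margin = 1.960·0.127000 = 0.248920
CI on z-scale: (0.079388, 0.577228)
Back-transform: tanh(0.079388) = 0.079222, tanh(0.577228) = 0.520648

(0.079, 0.521)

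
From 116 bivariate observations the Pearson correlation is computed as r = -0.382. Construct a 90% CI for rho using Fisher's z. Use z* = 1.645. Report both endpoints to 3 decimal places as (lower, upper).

(-0.506, -0.243)

z_r = atanh(-0.382) = -0.402399;  SE = 1/√(n−3) = 1/√113 = 0.094072
z-limits: -0.402399 ± 1.645·0.094072 = -0.402399 ± 0.154748 = [-0.557147, -0.247651]
ρ-limits: (tanh -0.557147, tanh -0.247651) = (-0.506, -0.243)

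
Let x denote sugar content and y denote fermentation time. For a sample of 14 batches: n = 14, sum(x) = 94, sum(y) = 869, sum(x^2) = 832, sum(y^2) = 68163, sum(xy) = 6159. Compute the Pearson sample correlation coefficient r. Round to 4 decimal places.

0.1919

S_xy = nΣxy − ΣxΣy = 14·6159 − 94·869 = 86226 − 81686 = 4540
S_xx = nΣx² − (Σx)² = 14·832 − 94² = 11648 − 8836 = 2812
S_yy = nΣy² − (Σy)² = 14·68163 − 869² = 954282 − 755161 = 199121
r = S_xy / √(S_xx·S_yy) = 4540 / √(2812·199121) = 4540 / √559928252 = 4540 / 23662.8031 = 0.1919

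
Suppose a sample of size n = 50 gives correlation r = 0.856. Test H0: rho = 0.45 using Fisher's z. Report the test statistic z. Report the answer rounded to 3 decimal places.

Fisher z: atanh(0.856) = 1.278183, atanh(0.45) = 0.484700
z = (z_r − z_0)·√(n−3) = (1.278183 − 0.484700)·√47 = 0.793483 · 6.855655 = 5.440

5.440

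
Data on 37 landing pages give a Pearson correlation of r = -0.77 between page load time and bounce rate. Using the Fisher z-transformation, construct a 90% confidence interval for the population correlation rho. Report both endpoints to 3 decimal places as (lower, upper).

Fisher z: z_r = atanh(r) = ½·ln((1+(-0.77))/(1−(-0.77))) = -1.020328
SE(z) = 1/√(n−3) = 1/√34 = 0.171499
90% ⇒ z* = 1.645; margin = 1.645·0.171499 = 0.282116
CI on z-scale: (-1.302444, -0.738212)
Back-transform: tanh(-1.302444) = -0.862351, tanh(-0.738212) = -0.628064

(-0.862, -0.628)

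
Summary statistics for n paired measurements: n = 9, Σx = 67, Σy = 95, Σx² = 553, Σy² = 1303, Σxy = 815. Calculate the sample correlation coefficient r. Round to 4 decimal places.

Numerator: nΣxy − (Σx)(Σy) = 9·815 − (67)(95) = 970
Denominator: √[(nΣx²−(Σx)²)(nΣy²−(Σy)²)]
  nΣx²−(Σx)² = 9·553 − 4489 = 488;  nΣy²−(Σy)² = 9·1303 − 9025 = 2702
  √(488·2702) = √1318576 = 1148.2926
r = 970 / 1148.2926 = 0.8447

0.8447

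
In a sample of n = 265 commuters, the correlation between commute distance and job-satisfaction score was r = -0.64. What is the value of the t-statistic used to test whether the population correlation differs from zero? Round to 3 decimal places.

1 − r² = 1 − 0.4096 = 0.5904;  √(1−r²) = 0.768375
√(n−2) = √263 = 16.217275
t = r·√(n−2)/√(1−r²) = -0.64 · 16.217275 / 0.768375 = -13.508

-13.508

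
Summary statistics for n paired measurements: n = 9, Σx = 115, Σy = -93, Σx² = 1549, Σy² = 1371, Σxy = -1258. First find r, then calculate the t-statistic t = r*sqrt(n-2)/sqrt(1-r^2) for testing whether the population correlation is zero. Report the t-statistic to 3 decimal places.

S_xy = nΣxy − ΣxΣy = 9·(-1258) − 115·(-93) = -11322 − (-10695) = -627
S_xx = nΣx² − (Σx)² = 9·1549 − 115² = 13941 − 13225 = 716
S_yy = nΣy² − (Σy)² = 9·1371 − (-93)² = 12339 − 8649 = 3690
r = S_xy / √(S_xx·S_yy) = -627 / √(716·3690) = -627 / √2642040 = -627 / 1625.4353 = -0.3857
t = r·√(n−2)/√(1−r²) = -0.3857·√7 / √(1−0.148764) = -1.020466 / 0.922625 = -1.106

-1.106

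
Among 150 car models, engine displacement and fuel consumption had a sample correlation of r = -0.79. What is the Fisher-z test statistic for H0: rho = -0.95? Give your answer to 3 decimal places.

9.219

Fisher z: atanh(-0.79) = -1.071432, atanh(-0.95) = -1.831781
z = (z_r − z_0)·√(n−3) = (-1.071432 − (-1.831781))·√147 = 0.760349 · 12.124356 = 9.219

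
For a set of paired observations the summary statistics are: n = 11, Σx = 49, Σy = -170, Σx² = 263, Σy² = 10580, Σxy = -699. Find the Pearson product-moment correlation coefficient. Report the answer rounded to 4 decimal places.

0.0977

S_xy = nΣxy − ΣxΣy = 11·(-699) − 49·(-170) = -7689 − (-8330) = 641
S_xx = nΣx² − (Σx)² = 11·263 − 49² = 2893 − 2401 = 492
S_yy = nΣy² − (Σy)² = 11·10580 − (-170)² = 116380 − 28900 = 87480
r = S_xy / √(S_xx·S_yy) = 641 / √(492·87480) = 641 / √43040160 = 641 / 6560.5000 = 0.0977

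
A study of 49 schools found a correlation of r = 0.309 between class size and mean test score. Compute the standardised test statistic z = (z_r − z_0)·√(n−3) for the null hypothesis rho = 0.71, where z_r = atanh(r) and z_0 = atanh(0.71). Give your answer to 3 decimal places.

z_r = atanh(0.309) = 0.319439,  z_0 = atanh(0.71) = 0.887184
SE = 1/√(n−3) = 1/√46 = 0.147442
z = (z_r − z_0)/SE = (0.319439 − 0.887184) / 0.147442 = -0.567745 / 0.147442 = -3.851

-3.851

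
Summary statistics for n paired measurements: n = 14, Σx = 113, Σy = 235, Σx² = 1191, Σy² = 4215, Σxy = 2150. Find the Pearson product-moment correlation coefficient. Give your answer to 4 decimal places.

S_xy = nΣxy − ΣxΣy = 14·2150 − 113·235 = 30100 − 26555 = 3545
S_xx = nΣx² − (Σx)² = 14·1191 − 113² = 16674 − 12769 = 3905
S_yy = nΣy² − (Σy)² = 14·4215 − 235² = 59010 − 55225 = 3785
r = S_xy / √(S_xx·S_yy) = 3545 / √(3905·3785) = 3545 / √14780425 = 3545 / 3844.5318 = 0.9221

0.9221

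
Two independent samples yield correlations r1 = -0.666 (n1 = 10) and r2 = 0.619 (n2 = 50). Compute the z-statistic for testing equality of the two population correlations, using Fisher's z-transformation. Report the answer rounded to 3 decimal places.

-3.769

z1 = atanh(-0.666) = -0.803520,  z2 = atanh(0.619) = 0.723382
SE = √(1/(n1−3) + 1/(n2−3)) = √(1/7 + 1/47) = √(0.1428571 + 0.0212766) = √0.1641337 = 0.405134
z = (z1 − z2)/SE = (-0.803520 − 0.723382) / 0.405134 = -1.526902 / 0.405134 = -3.769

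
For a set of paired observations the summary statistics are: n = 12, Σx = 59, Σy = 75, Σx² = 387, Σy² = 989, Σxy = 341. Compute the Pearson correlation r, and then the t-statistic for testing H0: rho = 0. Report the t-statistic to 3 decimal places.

S_xy = nΣxy − ΣxΣy = 12·341 − 59·75 = 4092 − 4425 = -333
S_xx = nΣx² − (Σx)² = 12·387 − 59² = 4644 − 3481 = 1163
S_yy = nΣy² − (Σy)² = 12·989 − 75² = 11868 − 5625 = 6243
r = S_xy / √(S_xx·S_yy) = -333 / √(1163·6243) = -333 / √7260609 = -333 / 2694.5517 = -0.1236
t = r·√(n−2)/√(1−r²) = -0.1236·√10 / √(1−0.015277) = -0.390858 / 0.992332 = -0.394

-0.394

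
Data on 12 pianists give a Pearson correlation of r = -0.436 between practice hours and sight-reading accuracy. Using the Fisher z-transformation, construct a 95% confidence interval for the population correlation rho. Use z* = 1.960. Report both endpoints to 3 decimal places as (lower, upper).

(-0.808, 0.184)

Fisher z: z_r = atanh(r) = ½·ln((1+(-0.436))/(1−(-0.436))) = -0.467281
SE(z) = 1/√(n−3) = 1/√9 = 0.333333
95% ⇒ z* = 1.960; margin = 1.960·0.333333 = 0.653333
CI on z-scale: (-1.120614, 0.186052)
Back-transform: tanh(-1.120614) = -0.807782, tanh(0.186052) = 0.183935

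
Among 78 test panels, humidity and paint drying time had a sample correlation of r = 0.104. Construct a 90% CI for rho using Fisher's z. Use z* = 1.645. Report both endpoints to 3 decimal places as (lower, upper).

(-0.085, 0.286)

z_r = atanh(0.104) = 0.104377;  SE = 1/√(n−3) = 1/√75 = 0.115470
z-limits: 0.104377 ± 1.645·0.115470 = 0.104377 ± 0.189948 = [-0.085571, 0.294325]
ρ-limits: (tanh -0.085571, tanh 0.294325) = (-0.085, 0.286)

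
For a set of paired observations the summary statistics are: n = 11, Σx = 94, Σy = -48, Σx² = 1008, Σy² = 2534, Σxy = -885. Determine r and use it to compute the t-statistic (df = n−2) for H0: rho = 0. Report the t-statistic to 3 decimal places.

Numerator: nΣxy − (Σx)(Σy) = 11·(-885) − (94)(-48) = -5223
Denominator: √[(nΣx²−(Σx)²)(nΣy²−(Σy)²)]
  nΣx²−(Σx)² = 11·1008 − 8836 = 2252;  nΣy²−(Σy)² = 11·2534 − 2304 = 25570
  √(2252·25570) = √57583640 = 7588.3885
r = -5223 / 7588.3885 = -0.6883
t = r·√(n−2)/√(1−r²) = -0.6883·√9 / √(1−0.473757) = -2.064900 / 0.725426 = -2.846

-2.846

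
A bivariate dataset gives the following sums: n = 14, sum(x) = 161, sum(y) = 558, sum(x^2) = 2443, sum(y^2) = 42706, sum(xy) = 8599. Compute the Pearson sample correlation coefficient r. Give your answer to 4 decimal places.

S_xy = nΣxy − ΣxΣy = 14·8599 − 161·558 = 120386 − 89838 = 30548
S_xx = nΣx² − (Σx)² = 14·2443 − 161² = 34202 − 25921 = 8281
S_yy = nΣy² − (Σy)² = 14·42706 − 558² = 597884 − 311364 = 286520
r = S_xy / √(S_xx·S_yy) = 30548 / √(8281·286520) = 30548 / √2372672120 = 30548 / 48710.0823 = 0.6271

0.6271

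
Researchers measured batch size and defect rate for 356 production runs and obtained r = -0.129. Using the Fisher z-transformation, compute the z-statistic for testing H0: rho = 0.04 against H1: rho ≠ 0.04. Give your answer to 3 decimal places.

Fisher z: atanh(-0.129) = -0.129723, atanh(0.04) = 0.040021
z = (z_r − z_0)·√(n−3) = (-0.129723 − 0.040021)·√353 = -0.169744 · 18.788294 = -3.189

-3.189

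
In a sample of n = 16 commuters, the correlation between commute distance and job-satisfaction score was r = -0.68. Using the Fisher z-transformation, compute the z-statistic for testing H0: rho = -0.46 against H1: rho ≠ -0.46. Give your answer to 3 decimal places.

-1.196

Fisher z: atanh(-0.68) = -0.829114, atanh(-0.46) = -0.497311
z = (z_r − z_0)·√(n−3) = (-0.829114 − (-0.497311))·√13 = -0.331803 · 3.605551 = -1.196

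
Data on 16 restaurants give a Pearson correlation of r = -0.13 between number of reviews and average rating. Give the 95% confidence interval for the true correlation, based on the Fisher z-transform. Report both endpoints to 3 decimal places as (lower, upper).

z_r = atanh(-0.13) = -0.130740;  SE = 1/√(n−3) = 1/√13 = 0.277350
z-limits: -0.130740 ± 1.960·0.277350 = -0.130740 ± 0.543606 = [-0.674346, 0.412866]
ρ-limits: (tanh -0.674346, tanh 0.412866) = (-0.588, 0.391)

(-0.588, 0.391)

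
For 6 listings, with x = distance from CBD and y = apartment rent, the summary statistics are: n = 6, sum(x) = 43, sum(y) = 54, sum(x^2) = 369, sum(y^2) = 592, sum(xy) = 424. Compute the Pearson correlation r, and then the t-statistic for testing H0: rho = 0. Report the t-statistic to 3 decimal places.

Numerator: nΣxy − (Σx)(Σy) = 6·424 − (43)(54) = 222
Denominator: √[(nΣx²−(Σx)²)(nΣy²−(Σy)²)]
  nΣx²−(Σx)² = 6·369 − 1849 = 365;  nΣy²−(Σy)² = 6·592 − 2916 = 636
  √(365·636) = √232140 = 481.8091
r = 222 / 481.8091 = 0.4608
t = r·√(n−2)/√(1−r²) = 0.4608·√4 / √(1−0.212337) = 0.921600 / 0.887504 = 1.038

1.038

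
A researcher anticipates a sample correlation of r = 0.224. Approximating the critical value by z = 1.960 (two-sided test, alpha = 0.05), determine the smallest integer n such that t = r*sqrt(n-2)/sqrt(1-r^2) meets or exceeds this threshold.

75

Need r·√(n−2)/√(1−r²) ≥ 1.960
√(n−2) ≥ 1.960·√(1−0.050176) / 0.224 = 1.960·0.974589 / 0.224 = 8.5277
n−2 ≥ 72.7217  ⇒  n ≥ 74.7217
Smallest integer n = 75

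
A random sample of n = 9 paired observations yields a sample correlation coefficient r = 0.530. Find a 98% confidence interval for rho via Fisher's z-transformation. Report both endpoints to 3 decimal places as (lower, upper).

(-0.345, 0.912)

Fisher z: z_r = atanh(r) = ½·ln((1+0.530)/(1−0.530)) = 0.590145
SE(z) = 1/√(n−3) = 1/√6 = 0.408248
98% ⇒ z* = 2.326; margin = 2.326·0.408248 = 0.949585
CI on z-scale: (-0.359440, 1.539730)
Back-transform: tanh(-0.359440) = -0.344721, tanh(1.539730) = 0.912075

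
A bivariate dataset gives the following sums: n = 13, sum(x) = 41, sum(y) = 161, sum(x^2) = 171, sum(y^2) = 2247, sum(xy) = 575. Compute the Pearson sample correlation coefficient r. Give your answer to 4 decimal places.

S_xy = nΣxy − ΣxΣy = 13·575 − 41·161 = 7475 − 6601 = 874
S_xx = nΣx² − (Σx)² = 13·171 − 41² = 2223 − 1681 = 542
S_yy = nΣy² − (Σy)² = 13·2247 − 161² = 29211 − 25921 = 3290
r = S_xy / √(S_xx·S_yy) = 874 / √(542·3290) = 874 / √1783180 = 874 / 1335.3576 = 0.6545

0.6545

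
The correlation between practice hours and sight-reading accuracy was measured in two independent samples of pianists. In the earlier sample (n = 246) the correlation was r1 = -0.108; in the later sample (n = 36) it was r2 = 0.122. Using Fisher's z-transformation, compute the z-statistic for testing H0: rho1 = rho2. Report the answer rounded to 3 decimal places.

-1.245

Fisher z-transforms: z1 = atanh(-0.108) = -0.108423, z2 = atanh(0.122) = 0.122611; difference d = -0.231034
Var(d) = 1/243 + 1/33 = 0.0041152 + 0.0303030 = 0.0344182
z = d/√Var(d) = -0.231034 / √0.0344182 = -0.231034 / 0.185521 = -1.245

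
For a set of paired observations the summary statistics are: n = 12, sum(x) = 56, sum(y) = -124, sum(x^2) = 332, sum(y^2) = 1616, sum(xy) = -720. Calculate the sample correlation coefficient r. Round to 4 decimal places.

-0.9190

S_xy = nΣxy − ΣxΣy = 12·(-720) − 56·(-124) = -8640 − (-6944) = -1696
S_xx = nΣx² − (Σx)² = 12·332 − 56² = 3984 − 3136 = 848
S_yy = nΣy² − (Σy)² = 12·1616 − (-124)² = 19392 − 15376 = 4016
r = S_xy / √(S_xx·S_yy) = -1696 / √(848·4016) = -1696 / √3405568 = -1696 / 1845.4181 = -0.9190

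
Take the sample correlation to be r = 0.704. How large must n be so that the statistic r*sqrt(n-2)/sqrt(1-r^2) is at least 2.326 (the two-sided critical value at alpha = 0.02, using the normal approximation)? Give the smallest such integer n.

r√(n−2)/√(1−r²) ≥ 2.326  ⇔  n−2 ≥ (2.326)²·(1−r²)/r²
(1−r²)/r² = (1−0.495616)/0.495616 = 1.0177
n ≥ 2 + 5.410276·1.0177 = 2 + 5.5060 = 7.5060
⌈7.5060⌉ = 8

8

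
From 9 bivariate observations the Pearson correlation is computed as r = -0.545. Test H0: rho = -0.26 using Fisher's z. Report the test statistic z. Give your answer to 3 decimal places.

Fisher z: atanh(-0.545) = -0.611241, atanh(-0.26) = -0.266108
z = (z_r − z_0)·√(n−3) = (-0.611241 − (-0.266108))·√6 = -0.345133 · 2.449490 = -0.845

-0.845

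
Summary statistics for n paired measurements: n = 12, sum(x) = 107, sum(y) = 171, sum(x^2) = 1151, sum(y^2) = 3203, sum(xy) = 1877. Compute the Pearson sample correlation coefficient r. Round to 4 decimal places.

0.9068

S_xy = nΣxy − ΣxΣy = 12·1877 − 107·171 = 22524 − 18297 = 4227
S_xx = nΣx² − (Σx)² = 12·1151 − 107² = 13812 − 11449 = 2363
S_yy = nΣy² − (Σy)² = 12·3203 − 171² = 38436 − 29241 = 9195
r = S_xy / √(S_xx·S_yy) = 4227 / √(2363·9195) = 4227 / √21727785 = 4227 / 4661.3072 = 0.9068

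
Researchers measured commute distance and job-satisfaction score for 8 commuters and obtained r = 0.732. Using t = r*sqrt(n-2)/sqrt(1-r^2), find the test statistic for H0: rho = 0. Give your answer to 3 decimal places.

2.632

t = r·√(n−2) / √(1−r²) with r = 0.732, n = 8
  = 0.732·√6 / √(1 − 0.535824)
  = 0.732·2.449490 / 0.681305
  = 1.793027 / 0.681305 = 2.632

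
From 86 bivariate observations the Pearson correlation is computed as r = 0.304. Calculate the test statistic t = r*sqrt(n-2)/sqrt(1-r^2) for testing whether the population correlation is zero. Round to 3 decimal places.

2.925

t = r·√(n−2) / √(1−r²) with r = 0.304, n = 86
  = 0.304·√84 / √(1 − 0.092416)
  = 0.304·9.165151 / 0.952672
  = 2.786206 / 0.952672 = 2.925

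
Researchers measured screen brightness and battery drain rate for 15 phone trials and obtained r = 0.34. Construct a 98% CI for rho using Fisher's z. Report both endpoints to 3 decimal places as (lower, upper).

Fisher z: z_r = atanh(r) = ½·ln((1+0.34)/(1−0.34)) = 0.354093
SE(z) = 1/√(n−3) = 1/√12 = 0.288675
98% ⇒ z* = 2.326; margin = 2.326·0.288675 = 0.671458
CI on z-scale: (-0.317365, 1.025551)
Back-transform: tanh(-0.317365) = -0.307122, tanh(1.025551) = 0.772118

(-0.307, 0.772)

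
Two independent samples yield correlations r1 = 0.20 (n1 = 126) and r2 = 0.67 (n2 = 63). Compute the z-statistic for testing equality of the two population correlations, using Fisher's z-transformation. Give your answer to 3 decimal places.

-3.861

Fisher z-transforms: z1 = atanh(0.20) = 0.202733, z2 = atanh(0.67) = 0.810743; difference d = -0.608010
Var(d) = 1/123 + 1/60 = 0.0081301 + 0.0166667 = 0.0247968
z = d/√Var(d) = -0.608010 / √0.0247968 = -0.608010 / 0.157470 = -3.861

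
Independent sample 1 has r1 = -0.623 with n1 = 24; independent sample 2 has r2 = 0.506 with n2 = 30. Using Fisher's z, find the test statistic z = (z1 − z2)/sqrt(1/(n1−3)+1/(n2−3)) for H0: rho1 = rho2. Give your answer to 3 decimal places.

-4.424

z1 = atanh(-0.623) = -0.729893,  z2 = atanh(0.506) = 0.557338
SE = √(1/(n1−3) + 1/(n2−3)) = √(1/21 + 1/27) = √(0.0476190 + 0.0370370) = √0.0846560 = 0.290957
z = (z1 − z2)/SE = (-0.729893 − 0.557338) / 0.290957 = -1.287231 / 0.290957 = -4.424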